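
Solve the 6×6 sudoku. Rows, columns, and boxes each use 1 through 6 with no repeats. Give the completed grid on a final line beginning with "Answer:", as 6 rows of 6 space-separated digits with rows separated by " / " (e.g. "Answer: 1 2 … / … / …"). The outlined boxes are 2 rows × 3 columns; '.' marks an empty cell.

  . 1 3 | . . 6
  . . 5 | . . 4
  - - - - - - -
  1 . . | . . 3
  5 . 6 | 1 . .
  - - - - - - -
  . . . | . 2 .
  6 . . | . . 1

Step 1. [r5c4∈{3,4,5,6}] r5c4 is the only open cell in row 5 admitting 6, so r5c4=6.
Step 2. [r4c5∈{4}] only 4 remains possible at r4c5 ⇒ r4c5=4.
Step 3. [r6c4∈{3,4,5}] in col 4, 4 fits only at r6c4, so r6c4=4.
Step 4. [r4c2∈{2,3}] row 4 places 3 nowhere but r4c2, so r4c2=3.
Step 5. [r2c1∈{2}] only 2 remains possible at r2c1, so r2c1=2.
Step 6. [r1c5∈{5}] r1c5 is down to just 5 ⇒ r1c5=5.
Step 7. [r6c3∈{2}] only 2 remains possible at r6c3, so r6c3=2.
Step 8. [r3c3∈{4}] nothing but 4 survives at r3c3 ⇒ r3c3=4.
Step 9. [r5c2∈{4,5}] col 2 places 4 nowhere but r5c2. So r5c2=4.
Step 10. [r4c6∈{2}] r4c6 has the single candidate 2, so r4c6=2.
Step 11. [r6c5∈{3}] r6c5 has the single candidate 3 ⇒ r6c5=3.
Step 12. [r3c5∈{6}] only 6 remains possible at r3c5, so r3c5=6.
Step 13. [r5c6∈{5}] r5c6's peers cover all but 5 ⇒ r5c6=5.
Step 14. [r5c1∈{3}] nothing but 3 survives at r5c1, so r5c1=3.
Step 15. [r3c4∈{5}] nothing but 5 survives at r3c4. So r3c4=5.
Step 16. [r5c3∈{1}] r5c3 is down to just 1, so r5c3=1.
Step 17. [r2c4∈{3}] r2c4 has the single candidate 3, so r2c4=3.
Step 18. [r1c1∈{4}] r1c1 has the single candidate 4. So r1c1=4.
Step 19. [r6c2∈{5}] r6c2 is down to just 5. So r6c2=5.
Step 20. [r3c2∈{2}] nothing but 2 survives at r3c2 ⇒ r3c2=2.
Step 21. [r2c5∈{1}] nothing but 1 survives at r2c5 ⇒ r2c5=1.
Step 22. [r2c2∈{6}] only 6 remains possible at r2c2 ⇒ r2c2=6.
Step 23. [r1c4∈{2}] r1c4 is down to just 2 ⇒ r1c4=2.

Answer: 4 1 3 2 5 6 / 2 6 5 3 1 4 / 1 2 4 5 6 3 / 5 3 6 1 4 2 / 3 4 1 6 2 5 / 6 5 2 4 3 1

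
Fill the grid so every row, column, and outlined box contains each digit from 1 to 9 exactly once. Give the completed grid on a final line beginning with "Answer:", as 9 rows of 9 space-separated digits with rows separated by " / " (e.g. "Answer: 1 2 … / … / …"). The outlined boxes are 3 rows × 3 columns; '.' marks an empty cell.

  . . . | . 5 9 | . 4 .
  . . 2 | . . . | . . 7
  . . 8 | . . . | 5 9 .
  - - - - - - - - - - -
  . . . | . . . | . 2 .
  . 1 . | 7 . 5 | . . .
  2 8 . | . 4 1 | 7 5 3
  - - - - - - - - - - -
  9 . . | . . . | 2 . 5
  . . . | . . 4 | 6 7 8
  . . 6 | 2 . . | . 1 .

Step 1. [r6c4∈{6,9}] across row 6, 6 lands solely at r6c4. So r6c4=6.
Step 2. [r7c8∈{3}] r7c8's peers cover all but 3, so r7c8=3.
Step 3. [r8c4∈{1,3,5,9}] col 4 places 5 nowhere but r8c4, so r8c4=5.
Step 4. [r4c4∈{3,8,9}] r4c4 is the only open cell in col 4 admitting 9 ⇒ r4c4=9.
Step 5. [r9c1∈{3,4,5,7,8}] col 1 places 8 nowhere but r9c1. So r9c1=8.
Step 6. [r9c2∈{3,4,5,7}] in row 9, 5 fits only at r9c2, so r9c2=5.
Step 7. [r3c6∈{2,3,6,7}] across col 6, 2 lands solely at r3c6 ⇒ r3c6=2.
Step 8. [r3c5∈{1,3,6,7}] 7 has one home in box 2: r3c5. So r3c5=7.
Step 9. [r2c1∈{1,3,4,5,6}] row 2 places 5 nowhere but r2c1 ⇒ r2c1=5.
Step 10. [r2c2∈{3,4,6,9}] 9 has one home in row 2: r2c2 ⇒ r2c2=9.
Step 11. [r2c4∈{1,3,4,8}] r2c4 is the only open cell in row 2 admitting 4, so r2c4=4.
Step 12. [r4c3∈{3,4,5,7}] r4c3 is the only open cell in row 4 admitting 5, so r4c3=5.
Step 13. [r8c5∈{1,3,9}] across row 8, 9 lands solely at r8c5, so r8c5=9.
Step 14. [r9c5∈{3}] only 3 remains possible at r9c5, so r9c5=3.
Step 15. [r4c5∈{8}] only 8 remains possible at r4c5. So r4c5=8.
Step 16. [r4c6∈{3}] nothing but 3 survives at r4c6 ⇒ r4c6=3.
Step 17. [r2c7∈{1,3,8}] r2c7 is the only open cell in row 2 admitting 3. So r2c7=3.
Step 18. [r2c5∈{1,6}] across row 2, 1 lands solely at r2c5, so r2c5=1.
Step 19. [r2c6∈{6,8}] box 2 places 6 nowhere but r2c6. So r2c6=6.
Step 20. [r5c8∈{6,8}] r5c8 is the only open cell in col 8 admitting 6 ⇒ r5c8=6.
Step 21. [r1c4∈{3,8}] across box 2, 8 lands solely at r1c4 ⇒ r1c4=8.
Step 22. [r1c7∈{1}] nothing but 1 survives at r1c7 ⇒ r1c7=1.
Step 23. [r4c7∈{4}] r4c7's peers cover all but 4, so r4c7=4.
Step 24. [r3c1∈{1,3,4,6}] in row 3, 1 fits only at r3c1, so r3c1=1.
Step 25. [r8c1∈{3}] nothing but 3 survives at r8c1. So r8c1=3.
Step 26. [r3c2∈{3,4,6}] across row 3, 4 lands solely at r3c2 ⇒ r3c2=4.
Step 27. [r7c2∈{7}] r7c2's peers cover all but 7. So r7c2=7.
Step 28. [r5c9∈{9}] r5c9 is down to just 9 ⇒ r5c9=9.
Step 29. [r1c2∈{3,6}] 3 has one home in col 2: r1c2 ⇒ r1c2=3.
Step 30. [r1c1∈{6,7}] across box 1, 6 lands solely at r1c1, so r1c1=6.
Step 31. [r7c3∈{1,4}] row 7 places 4 nowhere but r7c3. So r7c3=4.
Step 32. [r5c5∈{2}] r5c5 is down to just 2 ⇒ r5c5=2.
Step 33. [r7c5∈{6}] r7c5's peers cover all but 6 ⇒ r7c5=6.
Step 34. [r9c9∈{4}] r9c9 has the single candidate 4, so r9c9=4.
Step 35. [r7c4∈{1}] r7c4 is down to just 1 ⇒ r7c4=1.
Step 36. [r5c7∈{8}] nothing but 8 survives at r5c7. So r5c7=8.
Step 37. [r8c2∈{2}] r8c2's peers cover all but 2, so r8c2=2.
Step 38. [r4c2∈{6}] nothing but 6 survives at r4c2. So r4c2=6.
Step 39. [r5c1∈{4}] r5c1's peers cover all but 4 ⇒ r5c1=4.
Step 40. [r3c9∈{6}] nothing but 6 survives at r3c9. So r3c9=6.
Step 41. [r9c7∈{9}] nothing but 9 survives at r9c7, so r9c7=9.
Step 42. [r8c3∈{1}] r8c3 is down to just 1, so r8c3=1.
Step 43. [r1c9∈{2}] nothing but 2 survives at r1c9, so r1c9=2.
Step 44. [r5c3∈{3}] r5c3's peers cover all but 3, so r5c3=3.
Step 45. [r2c8∈{8}] only 8 remains possible at r2c8, so r2c8=8.
Step 46. [r1c3∈{7}] r1c3 is down to just 7 ⇒ r1c3=7.
Step 47. [r4c1∈{7}] r4c1's peers cover all but 7. So r4c1=7.
Step 48. [r3c4∈{3}] r3c4 is down to just 3, so r3c4=3.
Step 49. [r7c6∈{8}] nothing but 8 survives at r7c6. So r7c6=8.
Step 50. [r6c3∈{9}] nothing but 9 survives at r6c3, so r6c3=9.
Step 51. [r4c9∈{1}] nothing but 1 survives at r4c9, so r4c9=1.
Step 52. [r9c6∈{7}] nothing but 7 survives at r9c6, so r9c6=7.

Answer: 6 3 7 8 5 9 1 4 2 / 5 9 2 4 1 6 3 8 7 / 1 4 8 3 7 2 5 9 6 / 7 6 5 9 8 3 4 2 1 / 4 1 3 7 2 5 8 6 9 / 2 8 9 6 4 1 7 5 3 / 9 7 4 1 6 8 2 3 5 / 3 2 1 5 9 4 6 7 8 / 8 5 6 2 3 7 9 1 4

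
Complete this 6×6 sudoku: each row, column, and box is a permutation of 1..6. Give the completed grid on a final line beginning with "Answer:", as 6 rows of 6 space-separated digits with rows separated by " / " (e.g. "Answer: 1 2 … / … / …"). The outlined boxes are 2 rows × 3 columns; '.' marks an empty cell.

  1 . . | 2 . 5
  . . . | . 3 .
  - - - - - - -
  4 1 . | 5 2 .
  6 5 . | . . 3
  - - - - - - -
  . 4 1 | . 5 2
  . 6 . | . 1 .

Step 1. [r1c5∈{4,6}] in col 5, 6 fits only at r1c5, so r1c5=6.
Step 2. [r2c3∈{2,4,5,6}] 6 has one home in row 2: r2c3 ⇒ r2c3=6.
Step 3. [r5c1∈{3}] only 3 remains possible at r5c1, so r5c1=3.
Step 4. [r6c3∈{2,5}] r6c3 is the only open cell in col 3 admitting 5, so r6c3=5.
Step 5. [r6c6∈{4}] nothing but 4 survives at r6c6 ⇒ r6c6=4.
Step 6. [r4c4∈{1,4}] in row 4, 1 fits only at r4c4 ⇒ r4c4=1.
Step 7. [r2c2∈{2}] nothing but 2 survives at r2c2. So r2c2=2.
Step 8. [r1c3∈{3,4}] r1c3 is the only open cell in row 1 admitting 4, so r1c3=4.
Step 9. [r4c5∈{4}] r4c5's peers cover all but 4, so r4c5=4.
Step 10. [r4c3∈{2}] r4c3's peers cover all but 2. So r4c3=2.
Step 11. [r2c1∈{5}] r2c1's peers cover all but 5. So r2c1=5.
Step 12. [r2c4∈{4}] r2c4 is down to just 4. So r2c4=4.
Step 13. [r6c1∈{2}] r6c1 has the single candidate 2, so r6c1=2.
Step 14. [r5c4∈{6}] only 6 remains possible at r5c4, so r5c4=6.
Step 15. [r1c2∈{3}] r1c2's peers cover all but 3. So r1c2=3.
Step 16. [r3c6∈{6}] r3c6 is down to just 6, so r3c6=6.
Step 17. [r6c4∈{3}] only 3 remains possible at r6c4 ⇒ r6c4=3.
Step 18. [r3c3∈{3}] nothing but 3 survives at r3c3 ⇒ r3c3=3.
Step 19. [r2c6∈{1}] r2c6's peers cover all but 1. So r2c6=1.

Answer: 1 3 4 2 6 5 / 5 2 6 4 3 1 / 4 1 3 5 2 6 / 6 5 2 1 4 3 / 3 4 1 6 5 2 / 2 6 5 3 1 4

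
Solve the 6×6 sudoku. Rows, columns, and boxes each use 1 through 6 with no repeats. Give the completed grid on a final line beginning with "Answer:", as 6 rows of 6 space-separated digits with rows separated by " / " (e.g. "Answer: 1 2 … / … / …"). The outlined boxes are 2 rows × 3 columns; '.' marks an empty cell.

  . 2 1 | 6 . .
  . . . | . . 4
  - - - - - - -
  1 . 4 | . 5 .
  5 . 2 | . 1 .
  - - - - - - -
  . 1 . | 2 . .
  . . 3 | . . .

Step 1. [r6c2∈{4,5,6}] across col 2, 4 lands solely at r6c2. So r6c2=4.
Step 2. [r1c5∈{3}] r1c5's peers cover all but 3. So r1c5=3.
Step 3. [r5c1∈{6}] r5c1's peers cover all but 6 ⇒ r5c1=6.
Step 4. [r3c4∈{3}] nothing but 3 survives at r3c4 ⇒ r3c4=3.
Step 5. [r2c2∈{3,5,6}] across col 2, 5 lands solely at r2c2 ⇒ r2c2=5.
Step 6. [r6c6∈{1,5,6}] in col 6, 1 fits only at r6c6 ⇒ r6c6=1.
Step 7. [r4c6∈{6}] r4c6 is down to just 6. So r4c6=6.
Step 8. [r1c6∈{5}] nothing but 5 survives at r1c6 ⇒ r1c6=5.
Step 9. [r2c1∈{3}] only 3 remains possible at r2c1 ⇒ r2c1=3.
Step 10. [r5c5∈{4}] only 4 remains possible at r5c5, so r5c5=4.
Step 11. [r4c4∈{4}] nothing but 4 survives at r4c4, so r4c4=4.
Step 12. [r4c2∈{3}] nothing but 3 survives at r4c2 ⇒ r4c2=3.
Step 13. [r3c2∈{6}] r3c2 is down to just 6. So r3c2=6.
Step 14. [r5c3∈{5}] only 5 remains possible at r5c3 ⇒ r5c3=5.
Step 15. [r1c1∈{4}] r1c1 is down to just 4. So r1c1=4.
Step 16. [r2c4∈{1}] nothing but 1 survives at r2c4, so r2c4=1.
Step 17. [r5c6∈{3}] only 3 remains possible at r5c6 ⇒ r5c6=3.
Step 18. [r6c5∈{6}] r6c5 is down to just 6. So r6c5=6.
Step 19. [r6c1∈{2}] r6c1 has the single candidate 2 ⇒ r6c1=2.
Step 20. [r2c3∈{6}] only 6 remains possible at r2c3, so r2c3=6.
Step 21. [r6c4∈{5}] r6c4 has the single candidate 5, so r6c4=5.
Step 22. [r3c6∈{2}] only 2 remains possible at r3c6, so r3c6=2.
Step 23. [r2c5∈{2}] r2c5 is down to just 2, so r2c5=2.

Answer: 4 2 1 6 3 5 / 3 5 6 1 2 4 / 1 6 4 3 5 2 / 5 3 2 4 1 6 / 6 1 5 2 4 3 / 2 4 3 5 6 1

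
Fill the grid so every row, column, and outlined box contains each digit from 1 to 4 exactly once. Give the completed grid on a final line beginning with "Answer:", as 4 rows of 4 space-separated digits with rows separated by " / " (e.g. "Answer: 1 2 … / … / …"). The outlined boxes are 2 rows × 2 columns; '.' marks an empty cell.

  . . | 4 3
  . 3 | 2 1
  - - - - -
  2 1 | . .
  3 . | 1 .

Step 1. [r3c4∈{4}] r3c4 has the single candidate 4. So r3c4=4.
Step 2. [r1c2∈{2}] nothing but 2 survives at r1c2 ⇒ r1c2=2.
Step 3. [r4c4∈{2}] nothing but 2 survives at r4c4, so r4c4=2.
Step 4. [r3c3∈{3}] r3c3's peers cover all but 3, so r3c3=3.
Step 5. [r2c1∈{4}] only 4 remains possible at r2c1 ⇒ r2c1=4.
Step 6. [r4c2∈{4}] only 4 remains possible at r4c2. So r4c2=4.
Step 7. [r1c1∈{1}] r1c1 has the single candidate 1. So r1c1=1.

Answer: 1 2 4 3 / 4 3 2 1 / 2 1 3 4 / 3 4 1 2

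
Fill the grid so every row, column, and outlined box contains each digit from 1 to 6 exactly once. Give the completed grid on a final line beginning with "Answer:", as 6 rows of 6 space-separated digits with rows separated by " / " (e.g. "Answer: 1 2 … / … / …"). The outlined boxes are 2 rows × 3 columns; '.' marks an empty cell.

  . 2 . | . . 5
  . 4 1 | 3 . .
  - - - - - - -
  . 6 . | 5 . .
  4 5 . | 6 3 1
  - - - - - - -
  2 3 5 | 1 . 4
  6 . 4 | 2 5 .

Step 1. [r2c6∈{2,6}] in col 6, 6 fits only at r2c6, so r2c6=6.
Step 2. [r3c6∈{2}] only 2 remains possible at r3c6. So r3c6=2.
Step 3. [r3c3∈{3}] nothing but 3 survives at r3c3 ⇒ r3c3=3.
Step 4. [r1c5∈{1,4}] in row 1, 1 fits only at r1c5 ⇒ r1c5=1.
Step 5. [r1c4∈{4}] only 4 remains possible at r1c4, so r1c4=4.
Step 6. [r2c5∈{2}] r2c5's peers cover all but 2 ⇒ r2c5=2.
Step 7. [r5c5∈{6}] r5c5 has the single candidate 6 ⇒ r5c5=6.
Step 8. [r2c1∈{5}] nothing but 5 survives at r2c1, so r2c1=5.
Step 9. [r3c1∈{1}] r3c1's peers cover all but 1 ⇒ r3c1=1.
Step 10. [r1c1∈{3}] nothing but 3 survives at r1c1 ⇒ r1c1=3.
Step 11. [r6c2∈{1}] r6c2's peers cover all but 1, so r6c2=1.
Step 12. [r1c3∈{6}] nothing but 6 survives at r1c3 ⇒ r1c3=6.
Step 13. [r3c5∈{4}] nothing but 4 survives at r3c5. So r3c5=4.
Step 14. [r6c6∈{3}] r6c6's peers cover all but 3 ⇒ r6c6=3.
Step 15. [r4c3∈{2}] r4c3 has the single candidate 2. So r4c3=2.

Answer: 3 2 6 4 1 5 / 5 4 1 3 2 6 / 1 6 3 5 4 2 / 4 5 2 6 3 1 / 2 3 5 1 6 4 / 6 1 4 2 5 3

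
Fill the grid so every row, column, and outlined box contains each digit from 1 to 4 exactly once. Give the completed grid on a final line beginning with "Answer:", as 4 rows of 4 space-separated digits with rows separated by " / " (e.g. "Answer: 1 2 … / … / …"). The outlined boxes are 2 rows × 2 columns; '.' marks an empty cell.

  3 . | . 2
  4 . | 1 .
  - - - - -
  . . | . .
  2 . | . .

Step 1. [r3c1∈{1}] r3c1 is down to just 1, so r3c1=1.
Step 2. [r2c4∈{3}] r2c4 is down to just 3 ⇒ r2c4=3.
Step 3. [r3c4∈{4}] r3c4 has the single candidate 4 ⇒ r3c4=4.
Step 4. [r4c3∈{3}] r4c3 has the single candidate 3 ⇒ r4c3=3.
Step 5. [r3c3∈{2}] r3c3's peers cover all but 2, so r3c3=2.
Step 6. [r3c2∈{3}] r3c2 is down to just 3, so r3c2=3.
Step 7. [r1c2∈{1}] only 1 remains possible at r1c2 ⇒ r1c2=1.
Step 8. [r1c3∈{4}] r1c3 has the single candidate 4. So r1c3=4.
Step 9. [r4c4∈{1}] r4c4 has the single candidate 1. So r4c4=1.
Step 10. [r2c2∈{2}] nothing but 2 survives at r2c2. So r2c2=2.
Step 11. [r4c2∈{4}] nothing but 4 survives at r4c2, so r4c2=4.

Answer: 3 1 4 2 / 4 2 1 3 / 1 3 2 4 / 2 4 3 1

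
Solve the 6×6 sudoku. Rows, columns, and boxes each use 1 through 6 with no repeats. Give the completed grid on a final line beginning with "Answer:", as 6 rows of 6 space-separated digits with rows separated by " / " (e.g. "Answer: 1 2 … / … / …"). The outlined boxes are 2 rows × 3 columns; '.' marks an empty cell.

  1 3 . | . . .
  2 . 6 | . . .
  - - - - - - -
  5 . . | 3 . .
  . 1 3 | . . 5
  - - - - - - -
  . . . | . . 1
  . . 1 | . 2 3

Step 1. [r2c6∈{4}] only 4 remains possible at r2c6. So r2c6=4.
Step 2. [r2c2∈{5}] r2c2 is down to just 5 ⇒ r2c2=5.
Step 3. [r6c4∈{4,5,6}] r6c4 is the only open cell in row 6 admitting 5, so r6c4=5.
Step 4. [r4c4∈{2,4,6}] in row 4, 2 fits only at r4c4 ⇒ r4c4=2.
Step 5. [r5c4∈{4,6}] in col 4, 4 fits only at r5c4. So r5c4=4.
Step 6. [r5c5∈{6}] r5c5's peers cover all but 6 ⇒ r5c5=6.
Step 7. [r4c1∈{4,6}] 6 has one home in row 4: r4c1. So r4c1=6.
Step 8. [r5c2∈{2}] r5c2 has the single candidate 2 ⇒ r5c2=2.
Step 9. [r3c2∈{4}] r3c2's peers cover all but 4 ⇒ r3c2=4.
Step 10. [r2c4∈{1}] r2c4's peers cover all but 1. So r2c4=1.
Step 11. [r1c6∈{2,6}] 2 has one home in row 1: r1c6. So r1c6=2.
Step 12. [r5c1∈{3}] r5c1 is down to just 3, so r5c1=3.
Step 13. [r1c4∈{6}] only 6 remains possible at r1c4 ⇒ r1c4=6.
Step 14. [r5c3∈{5}] nothing but 5 survives at r5c3. So r5c3=5.
Step 15. [r3c6∈{6}] r3c6 is down to just 6, so r3c6=6.
Step 16. [r3c3∈{2}] only 2 remains possible at r3c3, so r3c3=2.
Step 17. [r1c5∈{5}] r1c5 is down to just 5, so r1c5=5.
Step 18. [r3c5∈{1}] nothing but 1 survives at r3c5, so r3c5=1.
Step 19. [r1c3∈{4}] only 4 remains possible at r1c3. So r1c3=4.
Step 20. [r6c1∈{4}] r6c1 is down to just 4, so r6c1=4.
Step 21. [r2c5∈{3}] only 3 remains possible at r2c5, so r2c5=3.
Step 22. [r6c2∈{6}] only 6 remains possible at r6c2. So r6c2=6.
Step 23. [r4c5∈{4}] nothing but 4 survives at r4c5. So r4c5=4.

Answer: 1 3 4 6 5 2 / 2 5 6 1 3 4 / 5 4 2 3 1 6 / 6 1 3 2 4 5 / 3 2 5 4 6 1 / 4 6 1 5 2 3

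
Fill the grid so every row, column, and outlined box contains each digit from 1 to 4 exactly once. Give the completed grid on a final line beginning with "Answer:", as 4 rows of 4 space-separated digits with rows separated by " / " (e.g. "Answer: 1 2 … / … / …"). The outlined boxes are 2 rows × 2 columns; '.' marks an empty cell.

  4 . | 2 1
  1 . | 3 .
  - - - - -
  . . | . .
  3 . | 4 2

Step 1. [r3c2∈{1,2,4}] across row 3, 4 lands solely at r3c2. So r3c2=4.
Step 2. [r3c1∈{2}] r3c1 has the single candidate 2. So r3c1=2.
Step 3. [r3c3∈{1}] r3c3 is down to just 1, so r3c3=1.
Step 4. [r3c4∈{3}] nothing but 3 survives at r3c4. So r3c4=3.
Step 5. [r1c2∈{3}] r1c2 has the single candidate 3, so r1c2=3.
Step 6. [r4c2∈{1}] nothing but 1 survives at r4c2 ⇒ r4c2=1.
Step 7. [r2c4∈{4}] r2c4 is down to just 4 ⇒ r2c4=4.
Step 8. [r2c2∈{2}] nothing but 2 survives at r2c2 ⇒ r2c2=2.

Answer: 4 3 2 1 / 1 2 3 4 / 2 4 1 3 / 3 1 4 2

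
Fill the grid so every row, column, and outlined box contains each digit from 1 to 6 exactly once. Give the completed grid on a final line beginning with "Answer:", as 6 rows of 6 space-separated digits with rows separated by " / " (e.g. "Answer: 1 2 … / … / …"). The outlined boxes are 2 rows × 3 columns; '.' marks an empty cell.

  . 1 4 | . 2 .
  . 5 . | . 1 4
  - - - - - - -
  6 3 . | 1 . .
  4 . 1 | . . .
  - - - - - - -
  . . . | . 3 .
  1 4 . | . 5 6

Step 1. [r6c4∈{2}] r6c4's peers cover all but 2 ⇒ r6c4=2.
Step 2. [r1c4∈{3,5,6}] r1c4 is the only open cell in row 1 admitting 6, so r1c4=6.
Step 3. [r2c4∈{3}] r2c4's peers cover all but 3, so r2c4=3.
Step 4. [r3c3∈{2,5}] across box 3, 5 lands solely at r3c3. So r3c3=5.
Step 5. [r2c3∈{2,6}] r2c3 is the only open cell in row 2 admitting 6. So r2c3=6.
Step 6. [r5c3∈{2}] r5c3 has the single candidate 2 ⇒ r5c3=2.
Step 7. [r4c6∈{2,3,5}] 3 has one home in row 4: r4c6 ⇒ r4c6=3.
Step 8. [r5c2∈{6}] nothing but 6 survives at r5c2 ⇒ r5c2=6.
Step 9. [r1c1∈{3}] r1c1's peers cover all but 3 ⇒ r1c1=3.
Step 10. [r5c6∈{1}] r5c6 is down to just 1 ⇒ r5c6=1.
Step 11. [r6c3∈{3}] r6c3's peers cover all but 3 ⇒ r6c3=3.
Step 12. [r5c1∈{5}] r5c1 has the single candidate 5, so r5c1=5.
Step 13. [r3c6∈{2}] only 2 remains possible at r3c6, so r3c6=2.
Step 14. [r2c1∈{2}] r2c1 has the single candidate 2. So r2c1=2.
Step 15. [r1c6∈{5}] r1c6 has the single candidate 5. So r1c6=5.
Step 16. [r4c4∈{5}] r4c4 has the single candidate 5, so r4c4=5.
Step 17. [r4c2∈{2}] r4c2's peers cover all but 2. So r4c2=2.
Step 18. [r5c4∈{4}] only 4 remains possible at r5c4 ⇒ r5c4=4.
Step 19. [r4c5∈{6}] r4c5 is down to just 6. So r4c5=6.
Step 20. [r3c5∈{4}] r3c5 is down to just 4 ⇒ r3c5=4.

Answer: 3 1 4 6 2 5 / 2 5 6 3 1 4 / 6 3 5 1 4 2 / 4 2 1 5 6 3 / 5 6 2 4 3 1 / 1 4 3 2 5 6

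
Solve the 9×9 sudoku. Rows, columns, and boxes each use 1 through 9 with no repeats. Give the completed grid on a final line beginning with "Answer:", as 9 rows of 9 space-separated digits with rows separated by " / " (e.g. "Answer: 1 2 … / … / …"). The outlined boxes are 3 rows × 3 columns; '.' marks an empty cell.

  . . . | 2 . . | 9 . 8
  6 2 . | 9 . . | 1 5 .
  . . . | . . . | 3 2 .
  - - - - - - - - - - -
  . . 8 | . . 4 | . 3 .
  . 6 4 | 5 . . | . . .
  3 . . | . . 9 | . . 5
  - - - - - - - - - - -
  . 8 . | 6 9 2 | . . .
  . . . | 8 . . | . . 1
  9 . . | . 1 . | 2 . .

Step 1. [r9c4∈{3,4,7}] 3 has one home in col 4: r9c4. So r9c4=3.
Step 2. [r8c5∈{4,5,7}] in box 8, 4 fits only at r8c5. So r8c5=4.
Step 3. [r3c1∈{1,4,5,7,8}] col 1 places 8 nowhere but r3c1. So r3c1=8.
Step 4. [r4c2∈{1,5,7,9}] r4c2 is the only open cell in box 4 admitting 9. So r4c2=9.
Step 5. [r4c1∈{1,2,5,7}] row 4 places 5 nowhere but r4c1. So r4c1=5.
Step 6. [r9c8∈{4,6,7,8}] 8 has one home in row 9: r9c8 ⇒ r9c8=8.
Step 7. [r2c9∈{4,7}] row 2 places 4 nowhere but r2c9, so r2c9=4.
Step 8. [r9c2∈{4,5,7}] r9c2 is the only open cell in row 9 admitting 4. So r9c2=4.
Step 9. [r4c4∈{1,7}] row 4 places 1 nowhere but r4c4, so r4c4=1.
Step 10. [r6c4∈{7}] r6c4 is down to just 7. So r6c4=7.
Step 11. [r5c1∈{1,2,7}] across box 4, 7 lands solely at r5c1, so r5c1=7.
Step 12. [r6c2∈{1}] only 1 remains possible at r6c2, so r6c2=1.
Step 13. [r5c7∈{8}] r5c7 has the single candidate 8. So r5c7=8.
Step 14. [r5c6∈{3}] r5c6's peers cover all but 3, so r5c6=3.
Step 15. [r5c5∈{2}] only 2 remains possible at r5c5. So r5c5=2.
Step 16. [r4c5∈{6}] r4c5 is down to just 6, so r4c5=6.
Step 17. [r4c7∈{7}] r4c7 is down to just 7 ⇒ r4c7=7.
Step 18. [r8c8∈{6,7,9}] 9 has one home in row 8: r8c8, so r8c8=9.
Step 19. [r3c3∈{1,5,7,9}] row 3 places 9 nowhere but r3c3, so r3c3=9.
Step 20. [r3c6∈{1,5,6,7}] r3c6 is the only open cell in row 3 admitting 1 ⇒ r3c6=1.
Step 21. [r3c9∈{6,7}] across row 3, 6 lands solely at r3c9 ⇒ r3c9=6.
Step 22. [r1c8∈{7}] r1c8's peers cover all but 7 ⇒ r1c8=7.
Step 23. [r9c3∈{5,6,7}] in row 9, 6 fits only at r9c3 ⇒ r9c3=6.
Step 24. [r9c6∈{5,7}] in row 9, 5 fits only at r9c6. So r9c6=5.
Step 25. [r8c6∈{7}] r8c6's peers cover all but 7, so r8c6=7.
Step 26. [r7c3∈{1,3,5,7}] box 7 places 7 nowhere but r7c3, so r7c3=7.
Step 27. [r2c3∈{3}] r2c3's peers cover all but 3 ⇒ r2c3=3.
Step 28. [r1c2∈{5}] nothing but 5 survives at r1c2 ⇒ r1c2=5.
Step 29. [r7c8∈{4}] r7c8 is down to just 4, so r7c8=4.
Step 30. [r8c7∈{5,6}] across row 8, 6 lands solely at r8c7. So r8c7=6.
Step 31. [r2c5∈{7,8}] across row 2, 7 lands solely at r2c5, so r2c5=7.
Step 32. [r1c3∈{1}] r1c3 has the single candidate 1, so r1c3=1.
Step 33. [r8c3∈{2,5}] row 8 places 5 nowhere but r8c3, so r8c3=5.
Step 34. [r8c1∈{2}] r8c1 is down to just 2 ⇒ r8c1=2.
Step 35. [r9c9∈{7}] r9c9 is down to just 7. So r9c9=7.
Step 36. [r6c5∈{8}] r6c5 is down to just 8 ⇒ r6c5=8.
Step 37. [r1c5∈{3}] r1c5's peers cover all but 3 ⇒ r1c5=3.
Step 38. [r6c7∈{4}] r6c7's peers cover all but 4 ⇒ r6c7=4.
Step 39. [r4c9∈{2}] r4c9 is down to just 2. So r4c9=2.
Step 40. [r1c1∈{4}] only 4 remains possible at r1c1, so r1c1=4.
Step 41. [r5c9∈{9}] r5c9's peers cover all but 9 ⇒ r5c9=9.
Step 42. [r7c9∈{3}] r7c9's peers cover all but 3. So r7c9=3.
Step 43. [r2c6∈{8}] nothing but 8 survives at r2c6 ⇒ r2c6=8.
Step 44. [r7c7∈{5}] only 5 remains possible at r7c7 ⇒ r7c7=5.
Step 45. [r3c2∈{7}] nothing but 7 survives at r3c2 ⇒ r3c2=7.
Step 46. [r8c2∈{3}] r8c2 has the single candidate 3. So r8c2=3.
Step 47. [r3c5∈{5}] only 5 remains possible at r3c5. So r3c5=5.
Step 48. [r5c8∈{1}] r5c8 is down to just 1. So r5c8=1.
Step 49. [r6c3∈{2}] r6c3 is down to just 2 ⇒ r6c3=2.
Step 50. [r3c4∈{4}] only 4 remains possible at r3c4, so r3c4=4.
Step 51. [r1c6∈{6}] r1c6's peers cover all but 6. So r1c6=6.
Step 52. [r7c1∈{1}] nothing but 1 survives at r7c1, so r7c1=1.
Step 53. [r6c8∈{6}] r6c8 is down to just 6. So r6c8=6.

Answer: 4 5 1 2 3 6 9 7 8 / 6 2 3 9 7 8 1 5 4 / 8 7 9 4 5 1 3 2 6 / 5 9 8 1 6 4 7 3 2 / 7 6 4 5 2 3 8 1 9 / 3 1 2 7 8 9 4 6 5 / 1 8 7 6 9 2 5 4 3 / 2 3 5 8 4 7 6 9 1 / 9 4 6 3 1 5 2 8 7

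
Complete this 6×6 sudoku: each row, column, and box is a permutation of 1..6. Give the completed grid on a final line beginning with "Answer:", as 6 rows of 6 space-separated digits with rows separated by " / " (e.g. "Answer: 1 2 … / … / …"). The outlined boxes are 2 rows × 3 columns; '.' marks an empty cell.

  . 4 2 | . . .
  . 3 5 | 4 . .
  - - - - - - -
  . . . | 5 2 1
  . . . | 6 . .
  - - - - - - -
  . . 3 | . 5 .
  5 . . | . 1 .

Step 1. [r5c4∈{2}] nothing but 2 survives at r5c4, so r5c4=2.
Step 2. [r4c1∈{1,2,3,4}] r4c1 is the only open cell in col 1 admitting 2 ⇒ r4c1=2.
Step 3. [r2c5∈{6}] only 6 remains possible at r2c5, so r2c5=6.
Step 4. [r3c2∈{6}] only 6 remains possible at r3c2 ⇒ r3c2=6.
Step 5. [r4c5∈{3,4}] col 5 places 4 nowhere but r4c5. So r4c5=4.
Step 6. [r6c3∈{4,6}] col 3 places 6 nowhere but r6c3, so r6c3=6.
Step 7. [r5c1∈{1,4}] box 5 places 4 nowhere but r5c1, so r5c1=4.
Step 8. [r4c6∈{3}] r4c6 is down to just 3. So r4c6=3.
Step 9. [r1c4∈{1,3}] col 4 places 1 nowhere but r1c4, so r1c4=1.
Step 10. [r4c3∈{1}] only 1 remains possible at r4c3 ⇒ r4c3=1.
Step 11. [r5c2∈{1}] r5c2 has the single candidate 1, so r5c2=1.
Step 12. [r1c6∈{5}] only 5 remains possible at r1c6, so r1c6=5.
Step 13. [r2c1∈{1}] r2c1's peers cover all but 1, so r2c1=1.
Step 14. [r1c1∈{6}] r1c1 has the single candidate 6. So r1c1=6.
Step 15. [r5c6∈{6}] nothing but 6 survives at r5c6, so r5c6=6.
Step 16. [r3c3∈{4}] r3c3 is down to just 4 ⇒ r3c3=4.
Step 17. [r6c4∈{3}] r6c4 has the single candidate 3. So r6c4=3.
Step 18. [r6c2∈{2}] only 2 remains possible at r6c2, so r6c2=2.
Step 19. [r4c2∈{5}] r4c2 has the single candidate 5, so r4c2=5.
Step 20. [r6c6∈{4}] only 4 remains possible at r6c6. So r6c6=4.
Step 21. [r3c1∈{3}] only 3 remains possible at r3c1. So r3c1=3.
Step 22. [r2c6∈{2}] r2c6 has the single candidate 2, so r2c6=2.
Step 23. [r1c5∈{3}] nothing but 3 survives at r1c5, so r1c5=3.

Answer: 6 4 2 1 3 5 / 1 3 5 4 6 2 / 3 6 4 5 2 1 / 2 5 1 6 4 3 / 4 1 3 2 5 6 / 5 2 6 3 1 4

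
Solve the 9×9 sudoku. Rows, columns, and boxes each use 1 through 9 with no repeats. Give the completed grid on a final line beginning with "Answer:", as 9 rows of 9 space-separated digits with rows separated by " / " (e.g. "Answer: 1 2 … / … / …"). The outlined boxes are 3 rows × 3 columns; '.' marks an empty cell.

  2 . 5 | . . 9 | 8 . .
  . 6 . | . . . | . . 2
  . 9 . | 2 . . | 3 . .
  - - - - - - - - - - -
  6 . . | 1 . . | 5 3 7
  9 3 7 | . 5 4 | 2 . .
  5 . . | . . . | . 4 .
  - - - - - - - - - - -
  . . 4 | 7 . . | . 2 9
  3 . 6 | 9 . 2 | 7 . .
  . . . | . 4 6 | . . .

Step 1. [r4c6∈{8}] only 8 remains possible at r4c6 ⇒ r4c6=8.
Step 2. [r9c7∈{1}] r9c7 is down to just 1. So r9c7=1.
Step 3. [r2c3∈{1,3,8}] 3 has one home in col 3: r2c3, so r2c3=3.
Step 4. [r4c3∈{2}] r4c3 is down to just 2, so r4c3=2.
Step 5. [r2c7∈{4,9}] in col 7, 4 fits only at r2c7, so r2c7=4.
Step 6. [r5c4∈{6}] r5c4 is down to just 6. So r5c4=6.
Step 7. [r3c1∈{1,4,7,8}] row 3 places 4 nowhere but r3c1, so r3c1=4.
Step 8. [r6c4∈{3}] r6c4 has the single candidate 3, so r6c4=3.
Step 9. [r1c5∈{1,3,6,7}] across row 1, 3 lands solely at r1c5. So r1c5=3.
Step 10. [r3c5∈{1,6,7,8}] 6 has one home in col 5: r3c5. So r3c5=6.
Step 11. [r3c3∈{1,8}] across row 3, 8 lands solely at r3c3 ⇒ r3c3=8.
Step 12. [r6c2∈{1,8}] r6c2 is the only open cell in box 4 admitting 8, so r6c2=8.
Step 13. [r2c8∈{1,5,7,9}] across row 2, 9 lands solely at r2c8, so r2c8=9.
Step 14. [r6c6∈{7}] only 7 remains possible at r6c6, so r6c6=7.
Step 15. [r2c5∈{1,7,8}] col 5 places 7 nowhere but r2c5, so r2c5=7.
Step 16. [r1c8∈{1,6,7}] in col 8, 6 fits only at r1c8, so r1c8=6.
Step 17. [r1c9∈{1}] nothing but 1 survives at r1c9 ⇒ r1c9=1.
Step 18. [r3c9∈{5}] r3c9 is down to just 5 ⇒ r3c9=5.
Step 19. [r5c9∈{8}] r5c9 is down to just 8, so r5c9=8.
Step 20. [r2c1∈{1}] r2c1 is down to just 1. So r2c1=1.
Step 21. [r2c4∈{5,8}] r2c4 is the only open cell in row 2 admitting 8, so r2c4=8.
Step 22. [r9c4∈{5}] nothing but 5 survives at r9c4, so r9c4=5.
Step 23. [r6c7∈{6,9}] in col 7, 9 fits only at r6c7. So r6c7=9.
Step 24. [r9c1∈{7,8}] in col 1, 7 fits only at r9c1. So r9c1=7.
Step 25. [r8c8∈{5,8}] in col 8, 5 fits only at r8c8, so r8c8=5.
Step 26. [r8c2∈{1}] nothing but 1 survives at r8c2. So r8c2=1.
Step 27. [r7c5∈{1,8}] r7c5 is the only open cell in col 5 admitting 1, so r7c5=1.
Step 28. [r6c5∈{2}] r6c5 is down to just 2, so r6c5=2.
Step 29. [r7c7∈{6}] r7c7 is down to just 6. So r7c7=6.
Step 30. [r9c9∈{3}] r9c9 has the single candidate 3 ⇒ r9c9=3.
Step 31. [r3c8∈{7}] only 7 remains possible at r3c8, so r3c8=7.
Step 32. [r7c1∈{8}] r7c1 has the single candidate 8. So r7c1=8.
Step 33. [r6c3∈{1}] nothing but 1 survives at r6c3. So r6c3=1.
Step 34. [r9c8∈{8}] nothing but 8 survives at r9c8. So r9c8=8.
Step 35. [r2c6∈{5}] nothing but 5 survives at r2c6, so r2c6=5.
Step 36. [r8c9∈{4}] only 4 remains possible at r8c9 ⇒ r8c9=4.
Step 37. [r1c4∈{4}] r1c4 has the single candidate 4. So r1c4=4.
Step 38. [r1c2∈{7}] r1c2's peers cover all but 7. So r1c2=7.
Step 39. [r6c9∈{6}] r6c9's peers cover all but 6. So r6c9=6.
Step 40. [r3c6∈{1}] r3c6 has the single candidate 1. So r3c6=1.
Step 41. [r9c2∈{2}] r9c2's peers cover all but 2. So r9c2=2.
Step 42. [r4c5∈{9}] r4c5 has the single candidate 9 ⇒ r4c5=9.
Step 43. [r4c2∈{4}] nothing but 4 survives at r4c2 ⇒ r4c2=4.
Step 44. [r5c8∈{1}] only 1 remains possible at r5c8, so r5c8=1.
Step 45. [r9c3∈{9}] r9c3 has the single candidate 9, so r9c3=9.
Step 46. [r7c6∈{3}] r7c6 has the single candidate 3, so r7c6=3.
Step 47. [r7c2∈{5}] r7c2's peers cover all but 5. So r7c2=5.
Step 48. [r8c5∈{8}] r8c5 is down to just 8 ⇒ r8c5=8.

Answer: 2 7 5 4 3 9 8 6 1 / 1 6 3 8 7 5 4 9 2 / 4 9 8 2 6 1 3 7 5 / 6 4 2 1 9 8 5 3 7 / 9 3 7 6 5 4 2 1 8 / 5 8 1 3 2 7 9 4 6 / 8 5 4 7 1 3 6 2 9 / 3 1 6 9 8 2 7 5 4 / 7 2 9 5 4 6 1 8 3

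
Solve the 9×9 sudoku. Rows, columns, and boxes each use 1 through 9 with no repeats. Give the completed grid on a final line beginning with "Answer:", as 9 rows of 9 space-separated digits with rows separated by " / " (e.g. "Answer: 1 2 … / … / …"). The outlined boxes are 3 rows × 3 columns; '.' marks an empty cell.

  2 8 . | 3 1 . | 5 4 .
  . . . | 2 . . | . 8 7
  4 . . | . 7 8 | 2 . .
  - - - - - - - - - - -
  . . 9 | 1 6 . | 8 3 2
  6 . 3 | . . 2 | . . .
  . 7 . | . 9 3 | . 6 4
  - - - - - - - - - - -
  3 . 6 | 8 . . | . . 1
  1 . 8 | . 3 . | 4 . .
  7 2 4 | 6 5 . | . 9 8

Step 1. [r2c7∈{1,3,6,9}] across col 7, 6 lands solely at r2c7. So r2c7=6.
Step 2. [r4c1∈{5}] r4c1's peers cover all but 5, so r4c1=5.
Step 3. [r5c4∈{4,5,7}] r5c4 is the only open cell in col 4 admitting 4 ⇒ r5c4=4.
Step 4. [r2c6∈{4,5,9}] in col 6, 5 fits only at r2c6 ⇒ r2c6=5.
Step 5. [r5c2∈{1}] r5c2 has the single candidate 1 ⇒ r5c2=1.
Step 6. [r8c4∈{7,9}] col 4 places 7 nowhere but r8c4. So r8c4=7.
Step 7. [r3c4∈{9}] only 9 remains possible at r3c4. So r3c4=9.
Step 8. [r5c7∈{7,9}] col 7 places 9 nowhere but r5c7 ⇒ r5c7=9.
Step 9. [r2c2∈{3,9}] 3 has one home in row 2: r2c2, so r2c2=3.
Step 10. [r8c6∈{9}] r8c6's peers cover all but 9. So r8c6=9.
Step 11. [r8c2∈{5}] r8c2 is down to just 5 ⇒ r8c2=5.
Step 12. [r7c8∈{2,5,7}] in row 7, 5 fits only at r7c8, so r7c8=5.
Step 13. [r3c8∈{1}] r3c8 is down to just 1, so r3c8=1.
Step 14. [r7c6∈{4}] only 4 remains possible at r7c6, so r7c6=4.
Step 15. [r7c7∈{7}] only 7 remains possible at r7c7 ⇒ r7c7=7.
Step 16. [r4c2∈{4}] r4c2 is down to just 4. So r4c2=4.
Step 17. [r9c7∈{3}] r9c7 is down to just 3 ⇒ r9c7=3.
Step 18. [r8c8∈{2}] only 2 remains possible at r8c8, so r8c8=2.
Step 19. [r1c6∈{6}] nothing but 6 survives at r1c6, so r1c6=6.
Step 20. [r6c7∈{1}] only 1 remains possible at r6c7 ⇒ r6c7=1.
Step 21. [r1c9∈{9}] only 9 remains possible at r1c9. So r1c9=9.
Step 22. [r6c4∈{5}] r6c4 has the single candidate 5 ⇒ r6c4=5.
Step 23. [r7c2∈{9}] r7c2's peers cover all but 9, so r7c2=9.
Step 24. [r3c9∈{3}] r3c9's peers cover all but 3, so r3c9=3.
Step 25. [r6c1∈{8}] only 8 remains possible at r6c1, so r6c1=8.
Step 26. [r8c9∈{6}] r8c9 has the single candidate 6 ⇒ r8c9=6.
Step 27. [r5c9∈{5}] only 5 remains possible at r5c9, so r5c9=5.
Step 28. [r5c5∈{8}] r5c5 has the single candidate 8. So r5c5=8.
Step 29. [r3c3∈{5}] r3c3 has the single candidate 5. So r3c3=5.
Step 30. [r5c8∈{7}] r5c8 has the single candidate 7, so r5c8=7.
Step 31. [r2c3∈{1}] only 1 remains possible at r2c3, so r2c3=1.
Step 32. [r6c3∈{2}] r6c3's peers cover all but 2 ⇒ r6c3=2.
Step 33. [r2c1∈{9}] r2c1's peers cover all but 9 ⇒ r2c1=9.
Step 34. [r4c6∈{7}] nothing but 7 survives at r4c6, so r4c6=7.
Step 35. [r1c3∈{7}] nothing but 7 survives at r1c3 ⇒ r1c3=7.
Step 36. [r3c2∈{6}] r3c2's peers cover all but 6 ⇒ r3c2=6.
Step 37. [r2c5∈{4}] nothing but 4 survives at r2c5. So r2c5=4.
Step 38. [r9c6∈{1}] r9c6 is down to just 1, so r9c6=1.
Step 39. [r7c5∈{2}] r7c5 is down to just 2. So r7c5=2.

Answer: 2 8 7 3 1 6 5 4 9 / 9 3 1 2 4 5 6 8 7 / 4 6 5 9 7 8 2 1 3 / 5 4 9 1 6 7 8 3 2 / 6 1 3 4 8 2 9 7 5 / 8 7 2 5 9 3 1 6 4 / 3 9 6 8 2 4 7 5 1 / 1 5 8 7 3 9 4 2 6 / 7 2 4 6 5 1 3 9 8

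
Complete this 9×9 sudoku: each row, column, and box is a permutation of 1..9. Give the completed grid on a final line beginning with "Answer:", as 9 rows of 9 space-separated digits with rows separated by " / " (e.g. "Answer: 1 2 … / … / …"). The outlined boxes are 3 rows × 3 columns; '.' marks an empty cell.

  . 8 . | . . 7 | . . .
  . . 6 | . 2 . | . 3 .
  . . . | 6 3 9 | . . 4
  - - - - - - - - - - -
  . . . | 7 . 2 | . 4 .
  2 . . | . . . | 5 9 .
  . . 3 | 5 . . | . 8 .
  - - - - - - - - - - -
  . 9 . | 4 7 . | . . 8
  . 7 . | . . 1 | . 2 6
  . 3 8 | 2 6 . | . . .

Step 1. [r1c4∈{1}] nothing but 1 survives at r1c4. So r1c4=1.
Step 2. [r9c6∈{5}] r9c6 has the single candidate 5, so r9c6=5.
Step 3. [r4c1∈{1,5,6,8,9}] 8 has one home in col 1: r4c1. So r4c1=8.
Step 4. [r7c8∈{1,5}] in box 9, 5 fits only at r7c8 ⇒ r7c8=5.
Step 5. [r3c2∈{1,2,5}] 2 has one home in col 2: r3c2. So r3c2=2.
Step 6. [r2c4∈{8}] nothing but 8 survives at r2c4 ⇒ r2c4=8.
Step 7. [r2c6∈{4}] r2c6 is down to just 4. So r2c6=4.
Step 8. [r6c6∈{6}] r6c6's peers cover all but 6, so r6c6=6.
Step 9. [r4c7∈{1,3,6}] across box 6, 6 lands solely at r4c7. So r4c7=6.
Step 10. [r1c1∈{3,4,5,9}] 3 has one home in row 1: r1c1 ⇒ r1c1=3.
Step 11. [r1c3∈{4,5,9}] r1c3 is the only open cell in row 1 admitting 4. So r1c3=4.
Step 12. [r2c1∈{1,5,7,9}] 9 has one home in box 1: r2c1. So r2c1=9.
Step 13. [r6c5∈{1,4,9}] r6c5 is the only open cell in row 6 admitting 9. So r6c5=9.
Step 14. [r4c5∈{1}] nothing but 1 survives at r4c5. So r4c5=1.
Step 15. [r8c3∈{5}] r8c3 has the single candidate 5 ⇒ r8c3=5.
Step 16. [r7c6∈{3}] r7c6's peers cover all but 3 ⇒ r7c6=3.
Step 17. [r7c7∈{1}] nothing but 1 survives at r7c7. So r7c7=1.
Step 18. [r2c7∈{7}] nothing but 7 survives at r2c7 ⇒ r2c7=7.
Step 19. [r8c1∈{4}] r8c1 has the single candidate 4. So r8c1=4.
Step 20. [r3c1∈{1,5,7}] in row 3, 5 fits only at r3c1. So r3c1=5.
Step 21. [r2c2∈{1}] nothing but 1 survives at r2c2. So r2c2=1.
Step 22. [r5c3∈{1,7}] in col 3, 1 fits only at r5c3. So r5c3=1.
Step 23. [r5c9∈{3,7}] row 5 places 7 nowhere but r5c9 ⇒ r5c9=7.
Step 24. [r9c9∈{9}] r9c9 is down to just 9. So r9c9=9.
Step 25. [r5c5∈{4,8}] col 5 places 4 nowhere but r5c5. So r5c5=4.
Step 26. [r6c7∈{2}] only 2 remains possible at r6c7. So r6c7=2.
Step 27. [r1c5∈{5}] r1c5's peers cover all but 5 ⇒ r1c5=5.
Step 28. [r7c1∈{6}] r7c1 is down to just 6 ⇒ r7c1=6.
Step 29. [r4c3∈{9}] nothing but 9 survives at r4c3. So r4c3=9.
Step 30. [r6c9∈{1}] r6c9's peers cover all but 1 ⇒ r6c9=1.
Step 31. [r1c9∈{2}] only 2 remains possible at r1c9 ⇒ r1c9=2.
Step 32. [r9c8∈{7}] r9c8 is down to just 7, so r9c8=7.
Step 33. [r4c2∈{5}] nothing but 5 survives at r4c2 ⇒ r4c2=5.
Step 34. [r9c1∈{1}] r9c1 is down to just 1, so r9c1=1.
Step 35. [r7c3∈{2}] r7c3's peers cover all but 2. So r7c3=2.
Step 36. [r5c2∈{6}] r5c2's peers cover all but 6, so r5c2=6.
Step 37. [r6c2∈{4}] only 4 remains possible at r6c2. So r6c2=4.
Step 38. [r3c3∈{7}] r3c3 is down to just 7. So r3c3=7.
Step 39. [r3c7∈{8}] nothing but 8 survives at r3c7, so r3c7=8.
Step 40. [r8c4∈{9}] r8c4 is down to just 9. So r8c4=9.
Step 41. [r6c1∈{7}] r6c1 has the single candidate 7 ⇒ r6c1=7.
Step 42. [r2c9∈{5}] nothing but 5 survives at r2c9. So r2c9=5.
Step 43. [r5c6∈{8}] nothing but 8 survives at r5c6. So r5c6=8.
Step 44. [r3c8∈{1}] nothing but 1 survives at r3c8 ⇒ r3c8=1.
Step 45. [r5c4∈{3}] r5c4 is down to just 3 ⇒ r5c4=3.
Step 46. [r8c5∈{8}] only 8 remains possible at r8c5, so r8c5=8.
Step 47. [r1c8∈{6}] nothing but 6 survives at r1c8, so r1c8=6.
Step 48. [r4c9∈{3}] r4c9's peers cover all but 3, so r4c9=3.
Step 49. [r9c7∈{4}] r9c7 is down to just 4. So r9c7=4.
Step 50. [r1c7∈{9}] only 9 remains possible at r1c7. So r1c7=9.
Step 51. [r8c7∈{3}] r8c7 has the single candidate 3. So r8c7=3.

Answer: 3 8 4 1 5 7 9 6 2 / 9 1 6 8 2 4 7 3 5 / 5 2 7 6 3 9 8 1 4 / 8 5 9 7 1 2 6 4 3 / 2 6 1 3 4 8 5 9 7 / 7 4 3 5 9 6 2 8 1 / 6 9 2 4 7 3 1 5 8 / 4 7 5 9 8 1 3 2 6 / 1 3 8 2 6 5 4 7 9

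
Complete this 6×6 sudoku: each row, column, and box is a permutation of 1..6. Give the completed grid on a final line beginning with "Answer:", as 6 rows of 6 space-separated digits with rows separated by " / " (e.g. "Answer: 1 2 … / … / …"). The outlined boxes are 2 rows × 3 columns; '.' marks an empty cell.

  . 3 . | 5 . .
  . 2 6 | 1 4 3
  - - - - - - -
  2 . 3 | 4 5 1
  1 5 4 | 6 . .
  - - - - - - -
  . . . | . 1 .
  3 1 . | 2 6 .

Step 1. [r5c1∈{4,5,6}] r5c1 is the only open cell in col 1 admitting 6. So r5c1=6.
Step 2. [r1c5∈{2}] r1c5 is down to just 2 ⇒ r1c5=2.
Step 3. [r6c3∈{5}] r6c3 is down to just 5. So r6c3=5.
Step 4. [r5c6∈{4,5}] 5 has one home in row 5: r5c6 ⇒ r5c6=5.
Step 5. [r3c2∈{6}] nothing but 6 survives at r3c2, so r3c2=6.
Step 6. [r4c5∈{3}] r4c5's peers cover all but 3 ⇒ r4c5=3.
Step 7. [r1c1∈{4}] nothing but 4 survives at r1c1 ⇒ r1c1=4.
Step 8. [r4c6∈{2}] r4c6 has the single candidate 2 ⇒ r4c6=2.
Step 9. [r2c1∈{5}] only 5 remains possible at r2c1. So r2c1=5.
Step 10. [r5c3∈{2}] r5c3 is down to just 2. So r5c3=2.
Step 11. [r1c6∈{6}] r1c6's peers cover all but 6. So r1c6=6.
Step 12. [r5c2∈{4}] r5c2 is down to just 4 ⇒ r5c2=4.
Step 13. [r5c4∈{3}] only 3 remains possible at r5c4. So r5c4=3.
Step 14. [r1c3∈{1}] nothing but 1 survives at r1c3 ⇒ r1c3=1.
Step 15. [r6c6∈{4}] r6c6 has the single candidate 4. So r6c6=4.

Answer: 4 3 1 5 2 6 / 5 2 6 1 4 3 / 2 6 3 4 5 1 / 1 5 4 6 3 2 / 6 4 2 3 1 5 / 3 1 5 2 6 4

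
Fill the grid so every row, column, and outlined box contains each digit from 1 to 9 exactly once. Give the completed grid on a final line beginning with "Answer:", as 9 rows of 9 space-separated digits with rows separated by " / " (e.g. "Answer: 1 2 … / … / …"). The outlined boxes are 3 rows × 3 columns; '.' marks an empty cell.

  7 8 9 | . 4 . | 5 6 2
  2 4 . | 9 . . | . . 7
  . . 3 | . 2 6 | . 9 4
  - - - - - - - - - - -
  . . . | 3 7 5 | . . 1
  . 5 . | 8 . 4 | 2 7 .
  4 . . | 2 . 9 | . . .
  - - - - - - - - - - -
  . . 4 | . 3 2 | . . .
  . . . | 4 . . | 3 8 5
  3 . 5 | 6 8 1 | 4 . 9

Step 1. [r3c2∈{1}] nothing but 1 survives at r3c2. So r3c2=1.
Step 2. [r5c1∈{1,6,9}] 9 has one home in row 5: r5c1 ⇒ r5c1=9.
Step 3. [r7c9∈{6}] nothing but 6 survives at r7c9. So r7c9=6.
Step 4. [r9c2∈{2,7}] r9c2 is the only open cell in row 9 admitting 7. So r9c2=7.
Step 5. [r6c9∈{3,8}] across col 9, 8 lands solely at r6c9 ⇒ r6c9=8.
Step 6. [r2c3∈{6}] nothing but 6 survives at r2c3. So r2c3=6.
Step 7. [r6c7∈{6}] r6c7 is down to just 6. So r6c7=6.
Step 8. [r5c3∈{1}] nothing but 1 survives at r5c3 ⇒ r5c3=1.
Step 9. [r7c8∈{1}] r7c8 is down to just 1 ⇒ r7c8=1.
Step 10. [r3c4∈{5,7}] row 3 places 7 nowhere but r3c4, so r3c4=7.
Step 11. [r2c8∈{3}] r2c8's peers cover all but 3 ⇒ r2c8=3.
Step 12. [r4c3∈{2,8}] across col 3, 8 lands solely at r4c3 ⇒ r4c3=8.
Step 13. [r2c7∈{1,8}] in col 7, 1 fits only at r2c7 ⇒ r2c7=1.
Step 14. [r4c1∈{6}] r4c1 is down to just 6, so r4c1=6.
Step 15. [r8c2∈{2,6,9}] across row 8, 6 lands solely at r8c2. So r8c2=6.
Step 16. [r7c7∈{7}] r7c7's peers cover all but 7, so r7c7=7.
Step 17. [r7c1∈{8}] nothing but 8 survives at r7c1. So r7c1=8.
Step 18. [r6c2∈{3}] r6c2 has the single candidate 3, so r6c2=3.
Step 19. [r7c4∈{5}] only 5 remains possible at r7c4 ⇒ r7c4=5.
Step 20. [r6c3∈{7}] only 7 remains possible at r6c3 ⇒ r6c3=7.
Step 21. [r8c3∈{2}] r8c3 is down to just 2, so r8c3=2.
Step 22. [r8c1∈{1}] nothing but 1 survives at r8c1. So r8c1=1.
Step 23. [r4c2∈{2}] r4c2 has the single candidate 2, so r4c2=2.
Step 24. [r9c8∈{2}] r9c8's peers cover all but 2. So r9c8=2.
Step 25. [r1c4∈{1}] r1c4 is down to just 1, so r1c4=1.
Step 26. [r1c6∈{3}] only 3 remains possible at r1c6 ⇒ r1c6=3.
Step 27. [r5c9∈{3}] nothing but 3 survives at r5c9, so r5c9=3.
Step 28. [r7c2∈{9}] r7c2 is down to just 9. So r7c2=9.
Step 29. [r8c6∈{7}] r8c6 is down to just 7. So r8c6=7.
Step 30. [r5c5∈{6}] only 6 remains possible at r5c5. So r5c5=6.
Step 31. [r6c8∈{5}] r6c8 is down to just 5. So r6c8=5.
Step 32. [r6c5∈{1}] only 1 remains possible at r6c5. So r6c5=1.
Step 33. [r4c7∈{9}] only 9 remains possible at r4c7. So r4c7=9.
Step 34. [r8c5∈{9}] nothing but 9 survives at r8c5, so r8c5=9.
Step 35. [r3c1∈{5}] r3c1 has the single candidate 5 ⇒ r3c1=5.
Step 36. [r4c8∈{4}] nothing but 4 survives at r4c8 ⇒ r4c8=4.
Step 37. [r3c7∈{8}] r3c7 is down to just 8. So r3c7=8.
Step 38. [r2c6∈{8}] r2c6's peers cover all but 8 ⇒ r2c6=8.
Step 39. [r2c5∈{5}] r2c5 has the single candidate 5. So r2c5=5.

Answer: 7 8 9 1 4 3 5 6 2 / 2 4 6 9 5 8 1 3 7 / 5 1 3 7 2 6 8 9 4 / 6 2 8 3 7 5 9 4 1 / 9 5 1 8 6 4 2 7 3 / 4 3 7 2 1 9 6 5 8 / 8 9 4 5 3 2 7 1 6 / 1 6 2 4 9 7 3 8 5 / 3 7 5 6 8 1 4 2 9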